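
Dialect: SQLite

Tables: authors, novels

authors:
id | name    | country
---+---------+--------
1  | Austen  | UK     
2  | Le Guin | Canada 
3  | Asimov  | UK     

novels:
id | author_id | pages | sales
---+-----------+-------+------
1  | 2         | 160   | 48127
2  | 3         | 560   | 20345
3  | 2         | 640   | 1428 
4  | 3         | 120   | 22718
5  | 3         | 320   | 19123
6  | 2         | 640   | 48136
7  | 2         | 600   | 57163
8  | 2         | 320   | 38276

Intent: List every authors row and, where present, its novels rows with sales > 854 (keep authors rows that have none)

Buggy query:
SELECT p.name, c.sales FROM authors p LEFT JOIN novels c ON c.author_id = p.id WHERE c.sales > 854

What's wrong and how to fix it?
Bug: A WHERE condition on the right-hand table after LEFT JOIN drops unmatched parents

Fix: Move the right-table condition into the ON clause so unmatched parents are kept

Corrected query:
SELECT p.name, c.sales FROM authors p LEFT JOIN novels c ON c.author_id = p.id AND c.sales > 854

Result:
name    | sales
--------+------
Austen  | NULL 
Le Guin | 1428 
Le Guin | 38276
Le Guin | 48127
Le Guin | 48136
Le Guin | 57163
Asimov  | 19123
Asimov  | 20345
Asimov  | 22718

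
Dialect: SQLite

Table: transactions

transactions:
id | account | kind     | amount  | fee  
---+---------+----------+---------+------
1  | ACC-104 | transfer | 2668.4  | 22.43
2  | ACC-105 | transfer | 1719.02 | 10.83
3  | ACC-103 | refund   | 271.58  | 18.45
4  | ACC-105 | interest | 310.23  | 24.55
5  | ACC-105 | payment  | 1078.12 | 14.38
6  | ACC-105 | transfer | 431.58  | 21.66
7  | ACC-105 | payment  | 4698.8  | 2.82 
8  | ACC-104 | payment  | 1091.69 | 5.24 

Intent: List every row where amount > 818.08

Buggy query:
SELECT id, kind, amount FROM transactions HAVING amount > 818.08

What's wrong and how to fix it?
Bug: HAVING filters the output of aggregation, but this query has no GROUP BY and no aggregate functions, so SQLite rejects it (HAVING clause on a non-aggregate query); the condition here is per row

Fix: Replace HAVING with WHERE since the condition applies to individual rows

Corrected query:
SELECT id, kind, amount FROM transactions WHERE amount > 818.08

Result:
id | kind     | amount 
---+----------+--------
1  | transfer | 2668.4 
2  | transfer | 1719.02
5  | payment  | 1078.12
7  | payment  | 4698.8 
8  | payment  | 1091.69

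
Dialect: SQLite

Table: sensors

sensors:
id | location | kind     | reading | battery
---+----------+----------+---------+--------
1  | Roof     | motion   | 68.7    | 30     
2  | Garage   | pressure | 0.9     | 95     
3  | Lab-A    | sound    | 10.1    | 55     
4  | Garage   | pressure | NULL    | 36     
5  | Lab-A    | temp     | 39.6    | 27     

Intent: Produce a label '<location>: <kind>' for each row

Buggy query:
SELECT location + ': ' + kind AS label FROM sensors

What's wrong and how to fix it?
Bug: SQLite uses || for string concatenation; + coerces text to numbers (yielding 0)

Fix: Replace + with || to concatenate text

Corrected query:
SELECT location || ': ' || kind AS label FROM sensors

Result:
label           
----------------
Roof: motion    
Garage: pressure
Lab-A: sound    
Garage: pressure
Lab-A: temp     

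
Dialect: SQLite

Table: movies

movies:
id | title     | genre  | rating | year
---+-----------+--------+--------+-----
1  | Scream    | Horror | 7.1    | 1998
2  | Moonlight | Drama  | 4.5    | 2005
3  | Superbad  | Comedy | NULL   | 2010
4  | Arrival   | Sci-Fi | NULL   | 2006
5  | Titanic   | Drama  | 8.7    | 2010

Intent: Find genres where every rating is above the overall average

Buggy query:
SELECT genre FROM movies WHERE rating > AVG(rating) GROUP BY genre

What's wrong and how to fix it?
Bug: WHERE evaluates per row before aggregation, so AVG() is unavailable

Fix: Use a subquery for AVG and a HAVING MIN(...) filter so the condition holds for every row in the group

Corrected query:
SELECT genre FROM movies GROUP BY genre HAVING MIN(rating) > (SELECT AVG(rating) FROM movies)

Result:
genre 
------
Horror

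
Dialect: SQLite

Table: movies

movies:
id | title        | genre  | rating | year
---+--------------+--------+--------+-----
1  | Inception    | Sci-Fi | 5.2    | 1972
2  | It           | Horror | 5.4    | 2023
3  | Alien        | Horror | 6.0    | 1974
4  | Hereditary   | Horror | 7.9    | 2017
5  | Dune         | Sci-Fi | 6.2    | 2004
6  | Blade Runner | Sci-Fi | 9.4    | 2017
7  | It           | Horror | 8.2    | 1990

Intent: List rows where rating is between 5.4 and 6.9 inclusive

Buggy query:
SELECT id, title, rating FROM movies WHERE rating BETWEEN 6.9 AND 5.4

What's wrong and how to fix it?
Bug: BETWEEN expects the lower bound first; with 6.9 AND 5.4 the range is empty

Fix: Write BETWEEN 5.4 AND 6.9

Corrected query:
SELECT id, title, rating FROM movies WHERE rating BETWEEN 5.4 AND 6.9

Result:
id | title | rating
---+-------+-------
2  | It    | 5.4   
3  | Alien | 6     
5  | Dune  | 6.2   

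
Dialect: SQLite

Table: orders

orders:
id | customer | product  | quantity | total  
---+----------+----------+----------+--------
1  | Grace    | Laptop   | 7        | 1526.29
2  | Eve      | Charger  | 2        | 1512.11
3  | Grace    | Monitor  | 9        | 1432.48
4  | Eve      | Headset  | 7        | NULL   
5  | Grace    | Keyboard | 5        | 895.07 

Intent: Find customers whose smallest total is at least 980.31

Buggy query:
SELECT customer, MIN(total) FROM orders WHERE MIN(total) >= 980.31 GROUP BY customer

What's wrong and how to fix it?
Bug: MIN() in WHERE is a misuse of aggregate

Fix: Replace WHERE with HAVING after the GROUP BY

Corrected query:
SELECT customer, MIN(total) FROM orders GROUP BY customer HAVING MIN(total) >= 980.31

Result:
customer | MIN(total)
---------+-----------
Eve      | 1512.11   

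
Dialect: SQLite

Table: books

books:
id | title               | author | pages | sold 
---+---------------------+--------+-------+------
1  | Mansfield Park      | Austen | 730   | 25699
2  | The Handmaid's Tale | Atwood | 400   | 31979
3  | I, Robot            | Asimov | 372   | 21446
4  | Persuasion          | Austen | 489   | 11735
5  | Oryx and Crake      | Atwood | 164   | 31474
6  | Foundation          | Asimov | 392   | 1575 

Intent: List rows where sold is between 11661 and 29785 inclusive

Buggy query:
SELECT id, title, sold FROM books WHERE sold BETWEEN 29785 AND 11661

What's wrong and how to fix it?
Bug: The bounds are reversed; BETWEEN a AND b requires a <= b to match anything

Fix: Write BETWEEN 11661 AND 29785

Corrected query:
SELECT id, title, sold FROM books WHERE sold BETWEEN 11661 AND 29785

Result:
id | title          | sold 
---+----------------+------
1  | Mansfield Park | 25699
3  | I, Robot       | 21446
4  | Persuasion     | 11735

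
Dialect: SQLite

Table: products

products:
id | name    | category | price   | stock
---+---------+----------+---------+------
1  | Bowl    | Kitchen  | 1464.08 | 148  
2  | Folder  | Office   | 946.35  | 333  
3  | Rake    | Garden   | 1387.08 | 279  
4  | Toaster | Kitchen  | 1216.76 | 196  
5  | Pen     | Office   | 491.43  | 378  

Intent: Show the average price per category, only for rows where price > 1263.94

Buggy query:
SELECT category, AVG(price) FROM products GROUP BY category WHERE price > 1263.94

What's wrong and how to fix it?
Bug: WHERE cannot follow GROUP BY

Fix: Place WHERE between FROM and GROUP BY

Corrected query:
SELECT category, AVG(price) FROM products WHERE price > 1263.94 GROUP BY category

Result:
category | AVG(price)
---------+-----------
Garden   | 1387.08   
Kitchen  | 1464.08   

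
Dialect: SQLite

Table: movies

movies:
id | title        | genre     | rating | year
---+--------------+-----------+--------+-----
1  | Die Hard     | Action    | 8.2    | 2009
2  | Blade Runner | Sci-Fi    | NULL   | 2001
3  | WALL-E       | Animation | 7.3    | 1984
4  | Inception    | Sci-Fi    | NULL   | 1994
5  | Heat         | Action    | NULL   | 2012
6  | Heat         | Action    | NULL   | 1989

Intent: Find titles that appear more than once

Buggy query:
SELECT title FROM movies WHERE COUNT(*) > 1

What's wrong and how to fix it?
Bug: WHERE can't reference COUNT(*); aggregates are computed after WHERE

Fix: GROUP BY title, then filter groups with HAVING COUNT(*) > 1

Corrected query:
SELECT title FROM movies GROUP BY title HAVING COUNT(*) > 1

Result:
title
-----
Heat 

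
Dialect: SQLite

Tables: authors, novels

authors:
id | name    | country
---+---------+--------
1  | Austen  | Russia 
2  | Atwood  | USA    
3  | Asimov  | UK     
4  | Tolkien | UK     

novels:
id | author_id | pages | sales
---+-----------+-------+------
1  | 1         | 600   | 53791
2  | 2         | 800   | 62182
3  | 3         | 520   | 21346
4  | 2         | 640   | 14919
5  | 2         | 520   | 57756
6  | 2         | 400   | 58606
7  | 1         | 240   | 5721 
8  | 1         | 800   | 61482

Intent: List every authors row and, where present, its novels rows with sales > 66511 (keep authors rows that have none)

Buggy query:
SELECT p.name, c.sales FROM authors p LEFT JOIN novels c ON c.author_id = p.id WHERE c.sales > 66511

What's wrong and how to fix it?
Bug: Filtering c.sales in WHERE discards the NULL rows produced by LEFT JOIN, turning it into an inner join

Fix: Put 'c.sales > 66511' in the JOIN's ON clause instead of WHERE

Corrected query:
SELECT p.name, c.sales FROM authors p LEFT JOIN novels c ON c.author_id = p.id AND c.sales > 66511

Result:
name    | sales
--------+------
Austen  | NULL 
Atwood  | NULL 
Asimov  | NULL 
Tolkien | NULL 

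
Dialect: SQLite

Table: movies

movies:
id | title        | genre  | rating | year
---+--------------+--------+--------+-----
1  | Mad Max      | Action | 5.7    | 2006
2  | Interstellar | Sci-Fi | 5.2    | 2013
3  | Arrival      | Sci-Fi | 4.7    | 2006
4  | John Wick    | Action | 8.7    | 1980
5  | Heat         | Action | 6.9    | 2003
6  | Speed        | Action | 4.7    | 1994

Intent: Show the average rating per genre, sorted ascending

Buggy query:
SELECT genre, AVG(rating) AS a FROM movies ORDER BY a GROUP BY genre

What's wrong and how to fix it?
Bug: GROUP BY must precede ORDER BY

Fix: Move ORDER BY to the end, after GROUP BY

Corrected query:
SELECT genre, AVG(rating) AS a FROM movies GROUP BY genre ORDER BY a

Result:
genre  | a   
-------+-----
Sci-Fi | 4.95
Action | 6.5 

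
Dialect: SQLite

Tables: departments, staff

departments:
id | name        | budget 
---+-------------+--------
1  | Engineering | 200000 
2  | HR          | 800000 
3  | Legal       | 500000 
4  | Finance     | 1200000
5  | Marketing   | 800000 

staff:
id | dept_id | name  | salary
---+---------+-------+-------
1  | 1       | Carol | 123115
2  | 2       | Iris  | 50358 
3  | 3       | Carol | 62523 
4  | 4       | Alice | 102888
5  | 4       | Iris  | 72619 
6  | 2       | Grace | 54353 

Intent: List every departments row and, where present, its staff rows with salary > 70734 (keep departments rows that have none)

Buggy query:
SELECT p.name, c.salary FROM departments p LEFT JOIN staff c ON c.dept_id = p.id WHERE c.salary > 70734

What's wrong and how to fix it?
Bug: Filtering c.salary in WHERE discards the NULL rows produced by LEFT JOIN, turning it into an inner join

Fix: Put 'c.salary > 70734' in the JOIN's ON clause instead of WHERE

Corrected query:
SELECT p.name, c.salary FROM departments p LEFT JOIN staff c ON c.dept_id = p.id AND c.salary > 70734

Result:
name        | salary
------------+-------
Engineering | 123115
HR          | NULL  
Legal       | NULL  
Finance     | 72619 
Finance     | 102888
Marketing   | NULL  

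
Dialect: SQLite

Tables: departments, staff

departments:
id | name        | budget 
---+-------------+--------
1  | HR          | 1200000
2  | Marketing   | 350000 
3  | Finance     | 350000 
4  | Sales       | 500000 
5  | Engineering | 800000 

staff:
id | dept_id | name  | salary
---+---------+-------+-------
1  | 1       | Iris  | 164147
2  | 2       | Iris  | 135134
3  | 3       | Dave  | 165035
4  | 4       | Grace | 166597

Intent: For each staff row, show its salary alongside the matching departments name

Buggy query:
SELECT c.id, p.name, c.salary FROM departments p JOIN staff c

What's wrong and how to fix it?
Bug: JOIN with no ON clause produces a cartesian product; every staff row pairs with every departments row

Fix: Specify the join condition linking the foreign key to the parent id

Corrected query:
SELECT c.id, p.name, c.salary FROM departments p JOIN staff c ON c.dept_id = p.id

Result:
id | name      | salary
---+-----------+-------
1  | HR        | 164147
2  | Marketing | 135134
3  | Finance   | 165035
4  | Sales     | 166597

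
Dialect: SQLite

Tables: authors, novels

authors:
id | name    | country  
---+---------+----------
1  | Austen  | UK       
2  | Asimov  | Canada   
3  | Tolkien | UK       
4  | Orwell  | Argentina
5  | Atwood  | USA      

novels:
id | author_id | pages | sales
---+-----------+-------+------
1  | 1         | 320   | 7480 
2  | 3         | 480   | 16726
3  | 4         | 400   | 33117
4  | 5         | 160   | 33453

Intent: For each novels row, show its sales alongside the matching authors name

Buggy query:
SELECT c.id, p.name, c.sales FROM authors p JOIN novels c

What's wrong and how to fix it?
Bug: Missing join condition: each novels row is matched to all authors rows instead of just its own

Fix: Specify the join condition linking the foreign key to the parent id

Corrected query:
SELECT c.id, p.name, c.sales FROM authors p JOIN novels c ON c.author_id = p.id

Result:
id | name    | sales
---+---------+------
1  | Austen  | 7480 
2  | Tolkien | 16726
3  | Orwell  | 33117
4  | Atwood  | 33453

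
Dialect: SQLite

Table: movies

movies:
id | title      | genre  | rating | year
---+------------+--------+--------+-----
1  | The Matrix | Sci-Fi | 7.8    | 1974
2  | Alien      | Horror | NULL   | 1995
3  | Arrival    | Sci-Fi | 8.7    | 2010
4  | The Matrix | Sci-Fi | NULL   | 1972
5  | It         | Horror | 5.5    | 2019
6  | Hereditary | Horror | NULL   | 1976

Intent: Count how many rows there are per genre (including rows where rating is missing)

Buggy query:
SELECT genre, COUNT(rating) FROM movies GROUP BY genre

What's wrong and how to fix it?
Bug: COUNT(rating) skips NULLs, so groups with missing rating are undercounted

Fix: Use COUNT(*) to count all rows regardless of NULL

Corrected query:
SELECT genre, COUNT(*) FROM movies GROUP BY genre

Result:
genre  | COUNT(*)
-------+---------
Horror | 3       
Sci-Fi | 3       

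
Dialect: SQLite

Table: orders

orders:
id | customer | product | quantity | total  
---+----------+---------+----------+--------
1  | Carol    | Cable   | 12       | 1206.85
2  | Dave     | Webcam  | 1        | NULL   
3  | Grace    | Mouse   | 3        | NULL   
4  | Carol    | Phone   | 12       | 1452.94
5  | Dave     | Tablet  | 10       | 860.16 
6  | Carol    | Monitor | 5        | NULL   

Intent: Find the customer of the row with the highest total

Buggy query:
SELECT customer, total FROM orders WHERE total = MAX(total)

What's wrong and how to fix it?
Bug: MAX(total) is an aggregate and cannot be used directly in WHERE

Fix: Wrap MAX in a scalar subquery so WHERE compares against a single value

Corrected query:
SELECT customer, total FROM orders WHERE total = (SELECT MAX(total) FROM orders)

Result:
customer | total  
---------+--------
Carol    | 1452.94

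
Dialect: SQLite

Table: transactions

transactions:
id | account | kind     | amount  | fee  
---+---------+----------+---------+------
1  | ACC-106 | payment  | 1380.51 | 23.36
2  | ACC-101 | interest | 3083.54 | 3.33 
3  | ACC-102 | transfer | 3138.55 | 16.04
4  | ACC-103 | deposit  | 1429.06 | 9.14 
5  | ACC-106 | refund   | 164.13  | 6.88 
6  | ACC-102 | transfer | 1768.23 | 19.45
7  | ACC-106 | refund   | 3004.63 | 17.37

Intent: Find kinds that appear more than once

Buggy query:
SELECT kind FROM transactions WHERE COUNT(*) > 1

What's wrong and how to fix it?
Bug: COUNT(*) is an aggregate and cannot be used in WHERE

Fix: GROUP BY kind, then filter groups with HAVING COUNT(*) > 1

Corrected query:
SELECT kind FROM transactions GROUP BY kind HAVING COUNT(*) > 1

Result:
kind    
--------
refund  
transfer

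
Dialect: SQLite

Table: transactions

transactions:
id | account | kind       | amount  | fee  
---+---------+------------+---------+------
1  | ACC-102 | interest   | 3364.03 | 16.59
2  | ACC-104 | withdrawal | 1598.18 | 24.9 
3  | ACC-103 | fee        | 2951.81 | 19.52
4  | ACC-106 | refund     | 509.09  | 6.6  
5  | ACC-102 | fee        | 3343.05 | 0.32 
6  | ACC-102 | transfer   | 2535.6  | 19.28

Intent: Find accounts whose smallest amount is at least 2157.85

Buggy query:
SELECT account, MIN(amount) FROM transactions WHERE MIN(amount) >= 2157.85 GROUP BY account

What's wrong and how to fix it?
Bug: MIN() in WHERE is a misuse of aggregate

Fix: Replace WHERE with HAVING after the GROUP BY

Corrected query:
SELECT account, MIN(amount) FROM transactions GROUP BY account HAVING MIN(amount) >= 2157.85

Result:
account | MIN(amount)
--------+------------
ACC-102 | 2535.6     
ACC-103 | 2951.81    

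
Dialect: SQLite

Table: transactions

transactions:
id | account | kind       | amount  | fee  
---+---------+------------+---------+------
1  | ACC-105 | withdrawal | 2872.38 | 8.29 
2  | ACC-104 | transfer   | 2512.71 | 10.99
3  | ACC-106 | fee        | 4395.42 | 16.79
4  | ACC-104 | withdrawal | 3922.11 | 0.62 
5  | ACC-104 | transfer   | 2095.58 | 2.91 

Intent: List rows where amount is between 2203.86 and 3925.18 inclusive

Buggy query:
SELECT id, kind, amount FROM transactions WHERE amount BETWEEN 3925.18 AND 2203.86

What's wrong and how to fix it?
Bug: BETWEEN expects the lower bound first; with 3925.18 AND 2203.86 the range is empty

Fix: Write BETWEEN 2203.86 AND 3925.18

Corrected query:
SELECT id, kind, amount FROM transactions WHERE amount BETWEEN 2203.86 AND 3925.18

Result:
id | kind       | amount 
---+------------+--------
1  | withdrawal | 2872.38
2  | transfer   | 2512.71
4  | withdrawal | 3922.11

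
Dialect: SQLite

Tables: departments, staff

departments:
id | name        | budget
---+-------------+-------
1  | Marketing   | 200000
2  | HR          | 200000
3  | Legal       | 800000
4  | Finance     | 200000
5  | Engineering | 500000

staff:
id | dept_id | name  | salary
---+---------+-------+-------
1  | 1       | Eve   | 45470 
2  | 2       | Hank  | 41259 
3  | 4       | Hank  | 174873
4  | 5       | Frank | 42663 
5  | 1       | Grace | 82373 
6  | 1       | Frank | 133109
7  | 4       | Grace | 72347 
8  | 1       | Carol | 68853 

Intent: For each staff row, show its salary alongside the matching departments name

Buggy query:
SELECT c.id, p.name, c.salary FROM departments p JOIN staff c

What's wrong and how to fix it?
Bug: Missing join condition: each staff row is matched to all departments rows instead of just its own

Fix: Specify the join condition linking the foreign key to the parent id

Corrected query:
SELECT c.id, p.name, c.salary FROM departments p JOIN staff c ON c.dept_id = p.id

Result:
id | name        | salary
---+-------------+-------
1  | Marketing   | 45470 
2  | HR          | 41259 
3  | Finance     | 174873
4  | Engineering | 42663 
5  | Marketing   | 82373 
6  | Marketing   | 133109
7  | Finance     | 72347 
8  | Marketing   | 68853 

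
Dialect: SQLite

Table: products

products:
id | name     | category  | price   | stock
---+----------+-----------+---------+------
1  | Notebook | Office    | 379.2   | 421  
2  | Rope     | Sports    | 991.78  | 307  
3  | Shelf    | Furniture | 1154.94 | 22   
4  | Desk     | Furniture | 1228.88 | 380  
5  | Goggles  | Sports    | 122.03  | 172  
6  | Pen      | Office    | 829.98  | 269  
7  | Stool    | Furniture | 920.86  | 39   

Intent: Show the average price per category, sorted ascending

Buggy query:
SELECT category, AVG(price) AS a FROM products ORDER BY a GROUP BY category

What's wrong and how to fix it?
Bug: GROUP BY must precede ORDER BY

Fix: Move ORDER BY to the end, after GROUP BY

Corrected query:
SELECT category, AVG(price) AS a FROM products GROUP BY category ORDER BY a

Result:
category  | a      
----------+--------
Sports    | 556.905
Office    | 604.59 
Furniture | 1101.56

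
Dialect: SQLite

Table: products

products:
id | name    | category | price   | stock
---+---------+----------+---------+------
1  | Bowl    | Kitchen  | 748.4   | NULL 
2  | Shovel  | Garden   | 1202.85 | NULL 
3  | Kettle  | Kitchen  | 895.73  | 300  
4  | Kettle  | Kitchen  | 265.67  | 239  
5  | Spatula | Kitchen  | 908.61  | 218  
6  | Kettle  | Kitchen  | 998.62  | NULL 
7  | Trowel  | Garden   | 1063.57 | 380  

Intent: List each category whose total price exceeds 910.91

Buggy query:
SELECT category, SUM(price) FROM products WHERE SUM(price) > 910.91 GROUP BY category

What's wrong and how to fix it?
Bug: Aggregate functions cannot appear in a WHERE clause

Fix: Use HAVING (which filters groups after aggregation) instead of WHERE

Corrected query:
SELECT category, SUM(price) FROM products GROUP BY category HAVING SUM(price) > 910.91

Result:
category | SUM(price)
---------+-----------
Garden   | 2266.42   
Kitchen  | 3817.03   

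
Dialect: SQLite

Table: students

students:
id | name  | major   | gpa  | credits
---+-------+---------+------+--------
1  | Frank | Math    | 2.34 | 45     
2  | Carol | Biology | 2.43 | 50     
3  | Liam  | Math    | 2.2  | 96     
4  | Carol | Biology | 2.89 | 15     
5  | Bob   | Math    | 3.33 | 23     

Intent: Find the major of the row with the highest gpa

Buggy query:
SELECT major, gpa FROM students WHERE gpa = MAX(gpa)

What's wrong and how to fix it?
Bug: MAX(gpa) is an aggregate and cannot be used directly in WHERE

Fix: Use a subquery: WHERE gpa = (SELECT MAX(gpa) FROM students)

Corrected query:
SELECT major, gpa FROM students WHERE gpa = (SELECT MAX(gpa) FROM students)

Result:
major | gpa 
------+-----
Math  | 3.33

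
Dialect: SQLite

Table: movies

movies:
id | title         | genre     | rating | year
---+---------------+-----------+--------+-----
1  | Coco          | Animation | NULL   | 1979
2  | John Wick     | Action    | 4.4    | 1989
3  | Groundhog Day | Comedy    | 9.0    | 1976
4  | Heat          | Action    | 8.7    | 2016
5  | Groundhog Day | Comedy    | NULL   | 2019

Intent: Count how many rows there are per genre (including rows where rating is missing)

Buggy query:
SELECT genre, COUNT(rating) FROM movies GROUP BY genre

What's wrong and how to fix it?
Bug: COUNT(column) counts non-NULL values only; rows with NULL rating aren't counted

Fix: Replace COUNT(rating) with COUNT(*)

Corrected query:
SELECT genre, COUNT(*) FROM movies GROUP BY genre

Result:
genre     | COUNT(*)
----------+---------
Action    | 2       
Animation | 1       
Comedy    | 2       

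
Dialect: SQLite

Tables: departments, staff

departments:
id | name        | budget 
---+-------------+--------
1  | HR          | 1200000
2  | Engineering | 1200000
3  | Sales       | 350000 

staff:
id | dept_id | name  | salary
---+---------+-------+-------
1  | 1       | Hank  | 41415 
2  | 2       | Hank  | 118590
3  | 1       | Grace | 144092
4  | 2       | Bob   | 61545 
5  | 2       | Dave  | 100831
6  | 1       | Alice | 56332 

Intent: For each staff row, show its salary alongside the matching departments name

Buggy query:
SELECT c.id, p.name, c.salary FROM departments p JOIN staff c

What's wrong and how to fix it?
Bug: JOIN with no ON clause produces a cartesian product; every staff row pairs with every departments row

Fix: Add ON c.dept_id = p.id to the JOIN

Corrected query:
SELECT c.id, p.name, c.salary FROM departments p JOIN staff c ON c.dept_id = p.id

Result:
id | name        | salary
---+-------------+-------
1  | HR          | 41415 
2  | Engineering | 118590
3  | HR          | 144092
4  | Engineering | 61545 
5  | Engineering | 100831
6  | HR          | 56332 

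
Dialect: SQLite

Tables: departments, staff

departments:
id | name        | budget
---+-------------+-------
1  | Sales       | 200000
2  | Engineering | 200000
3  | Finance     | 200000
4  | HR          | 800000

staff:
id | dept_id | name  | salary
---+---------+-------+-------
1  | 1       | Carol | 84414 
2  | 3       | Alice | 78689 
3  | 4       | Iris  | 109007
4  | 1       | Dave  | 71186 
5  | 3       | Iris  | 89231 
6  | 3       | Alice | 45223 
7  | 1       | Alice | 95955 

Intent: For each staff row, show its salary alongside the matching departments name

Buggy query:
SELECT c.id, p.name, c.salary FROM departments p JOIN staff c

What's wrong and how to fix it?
Bug: Missing join condition: each staff row is matched to all departments rows instead of just its own

Fix: Specify the join condition linking the foreign key to the parent id

Corrected query:
SELECT c.id, p.name, c.salary FROM departments p JOIN staff c ON c.dept_id = p.id

Result:
id | name    | salary
---+---------+-------
1  | Sales   | 84414 
2  | Finance | 78689 
3  | HR      | 109007
4  | Sales   | 71186 
5  | Finance | 89231 
6  | Finance | 45223 
7  | Sales   | 95955 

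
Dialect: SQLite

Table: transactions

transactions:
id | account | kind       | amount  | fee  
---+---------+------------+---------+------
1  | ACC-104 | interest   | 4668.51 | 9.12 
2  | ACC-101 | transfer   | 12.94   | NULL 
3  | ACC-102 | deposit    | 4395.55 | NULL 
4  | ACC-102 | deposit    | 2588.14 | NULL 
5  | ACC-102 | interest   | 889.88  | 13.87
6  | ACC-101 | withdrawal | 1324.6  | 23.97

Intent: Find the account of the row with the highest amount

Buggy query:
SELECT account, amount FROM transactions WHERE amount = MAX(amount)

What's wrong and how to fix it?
Bug: MAX(amount) is an aggregate and cannot be used directly in WHERE

Fix: Wrap MAX in a scalar subquery so WHERE compares against a single value

Corrected query:
SELECT account, amount FROM transactions WHERE amount = (SELECT MAX(amount) FROM transactions)

Result:
account | amount 
--------+--------
ACC-104 | 4668.51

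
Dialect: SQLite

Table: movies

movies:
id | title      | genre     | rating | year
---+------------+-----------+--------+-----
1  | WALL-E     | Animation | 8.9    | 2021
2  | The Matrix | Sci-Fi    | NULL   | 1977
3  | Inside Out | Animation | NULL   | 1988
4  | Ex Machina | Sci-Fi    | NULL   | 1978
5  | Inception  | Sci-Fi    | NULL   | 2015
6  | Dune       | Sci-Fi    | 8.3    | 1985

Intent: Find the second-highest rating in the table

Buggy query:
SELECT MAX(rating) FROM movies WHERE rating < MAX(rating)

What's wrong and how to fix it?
Bug: The inner MAX is an aggregate inside WHERE, which is not allowed

Fix: Compute the overall MAX in a subquery, then take MAX of rows below it

Corrected query:
SELECT MAX(rating) FROM movies WHERE rating < (SELECT MAX(rating) FROM movies)

Result:
MAX(rating)
-----------
8.3        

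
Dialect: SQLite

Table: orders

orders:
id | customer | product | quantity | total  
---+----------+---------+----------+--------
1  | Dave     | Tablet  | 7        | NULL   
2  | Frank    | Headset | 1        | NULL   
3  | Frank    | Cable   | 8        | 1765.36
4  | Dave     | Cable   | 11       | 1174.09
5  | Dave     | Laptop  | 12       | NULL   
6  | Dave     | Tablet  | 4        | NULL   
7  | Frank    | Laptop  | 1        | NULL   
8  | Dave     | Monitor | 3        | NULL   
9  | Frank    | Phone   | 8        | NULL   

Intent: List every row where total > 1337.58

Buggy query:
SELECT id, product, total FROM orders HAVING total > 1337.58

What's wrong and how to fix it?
Bug: HAVING filters the output of aggregation, but this query has no GROUP BY and no aggregate functions, so SQLite rejects it (HAVING clause on a non-aggregate query); the condition here is per row

Fix: Use WHERE for row-level filtering

Corrected query:
SELECT id, product, total FROM orders WHERE total > 1337.58

Result:
id | product | total  
---+---------+--------
3  | Cable   | 1765.36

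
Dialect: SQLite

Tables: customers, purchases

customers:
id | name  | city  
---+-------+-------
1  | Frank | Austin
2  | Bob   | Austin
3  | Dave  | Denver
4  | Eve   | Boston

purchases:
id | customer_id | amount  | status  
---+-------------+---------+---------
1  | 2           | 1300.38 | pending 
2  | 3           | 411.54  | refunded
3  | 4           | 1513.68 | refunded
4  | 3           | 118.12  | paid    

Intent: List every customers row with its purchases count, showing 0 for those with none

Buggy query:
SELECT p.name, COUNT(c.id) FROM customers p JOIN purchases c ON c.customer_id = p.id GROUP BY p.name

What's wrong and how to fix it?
Bug: INNER JOIN drops customers rows that have no matching purchases rows

Fix: Switch to LEFT JOIN to retain unmatched parent rows

Corrected query:
SELECT p.name, COUNT(c.id) FROM customers p LEFT JOIN purchases c ON c.customer_id = p.id GROUP BY p.name

Result:
name  | COUNT(c.id)
------+------------
Bob   | 1          
Dave  | 2          
Eve   | 1          
Frank | 0          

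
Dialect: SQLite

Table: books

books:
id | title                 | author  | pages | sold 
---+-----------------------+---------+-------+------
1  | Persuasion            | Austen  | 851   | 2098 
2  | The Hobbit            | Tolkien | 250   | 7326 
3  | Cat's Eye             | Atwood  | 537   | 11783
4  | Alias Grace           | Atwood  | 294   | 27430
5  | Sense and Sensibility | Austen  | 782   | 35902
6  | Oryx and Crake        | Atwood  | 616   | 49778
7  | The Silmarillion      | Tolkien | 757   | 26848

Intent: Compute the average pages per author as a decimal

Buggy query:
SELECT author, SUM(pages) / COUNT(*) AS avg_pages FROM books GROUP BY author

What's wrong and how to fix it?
Bug: SUM(pages) and COUNT(*) are both integers; the division truncates the fractional part

Fix: Cast one side to REAL so the division keeps the fractional part

Corrected query:
SELECT author, SUM(pages) * 1.0 / COUNT(*) AS avg_pages FROM books GROUP BY author

Result:
author  | avg_pages 
--------+-----------
Atwood  | 482.333333
Austen  | 816.5     
Tolkien | 503.5     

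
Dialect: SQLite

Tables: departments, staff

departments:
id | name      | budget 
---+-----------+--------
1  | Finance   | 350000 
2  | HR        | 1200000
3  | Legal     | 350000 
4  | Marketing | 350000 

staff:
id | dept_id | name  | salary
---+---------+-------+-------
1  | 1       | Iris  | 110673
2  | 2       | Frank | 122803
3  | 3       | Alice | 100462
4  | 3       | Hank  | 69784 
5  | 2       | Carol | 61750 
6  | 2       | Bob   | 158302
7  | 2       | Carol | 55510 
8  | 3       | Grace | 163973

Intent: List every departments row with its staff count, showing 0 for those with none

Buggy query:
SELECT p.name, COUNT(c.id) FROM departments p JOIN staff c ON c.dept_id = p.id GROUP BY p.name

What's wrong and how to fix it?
Bug: An inner join excludes parents with zero children

Fix: Switch to LEFT JOIN to retain unmatched parent rows

Corrected query:
SELECT p.name, COUNT(c.id) FROM departments p LEFT JOIN staff c ON c.dept_id = p.id GROUP BY p.name

Result:
name      | COUNT(c.id)
----------+------------
Finance   | 1          
HR        | 4          
Legal     | 3          
Marketing | 0          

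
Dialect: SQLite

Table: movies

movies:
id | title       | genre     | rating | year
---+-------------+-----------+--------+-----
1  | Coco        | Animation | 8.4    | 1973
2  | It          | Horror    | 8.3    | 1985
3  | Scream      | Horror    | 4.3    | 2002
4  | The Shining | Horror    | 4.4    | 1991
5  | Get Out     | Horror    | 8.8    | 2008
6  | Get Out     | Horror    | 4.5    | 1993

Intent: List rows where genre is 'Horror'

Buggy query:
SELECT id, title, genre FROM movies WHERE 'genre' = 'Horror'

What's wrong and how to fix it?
Bug: 'genre' in single quotes is a string literal, not the column; the comparison is literal-vs-literal and never true

Fix: Remove the quotes around the column name (or use double quotes for an identifier)

Corrected query:
SELECT id, title, genre FROM movies WHERE genre = 'Horror'

Result:
id | title       | genre 
---+-------------+-------
2  | It          | Horror
3  | Scream      | Horror
4  | The Shining | Horror
5  | Get Out     | Horror
6  | Get Out     | Horror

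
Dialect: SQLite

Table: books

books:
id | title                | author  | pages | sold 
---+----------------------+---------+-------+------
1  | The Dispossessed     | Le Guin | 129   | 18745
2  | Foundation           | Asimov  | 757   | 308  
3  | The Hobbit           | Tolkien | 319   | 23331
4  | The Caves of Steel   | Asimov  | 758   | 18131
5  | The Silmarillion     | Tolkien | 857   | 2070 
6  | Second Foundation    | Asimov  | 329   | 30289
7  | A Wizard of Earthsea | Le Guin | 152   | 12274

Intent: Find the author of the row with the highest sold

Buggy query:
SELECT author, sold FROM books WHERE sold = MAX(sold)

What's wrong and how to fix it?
Bug: MAX(sold) is an aggregate and cannot be used directly in WHERE

Fix: Wrap MAX in a scalar subquery so WHERE compares against a single value

Corrected query:
SELECT author, sold FROM books WHERE sold = (SELECT MAX(sold) FROM books)

Result:
author | sold 
-------+------
Asimov | 30289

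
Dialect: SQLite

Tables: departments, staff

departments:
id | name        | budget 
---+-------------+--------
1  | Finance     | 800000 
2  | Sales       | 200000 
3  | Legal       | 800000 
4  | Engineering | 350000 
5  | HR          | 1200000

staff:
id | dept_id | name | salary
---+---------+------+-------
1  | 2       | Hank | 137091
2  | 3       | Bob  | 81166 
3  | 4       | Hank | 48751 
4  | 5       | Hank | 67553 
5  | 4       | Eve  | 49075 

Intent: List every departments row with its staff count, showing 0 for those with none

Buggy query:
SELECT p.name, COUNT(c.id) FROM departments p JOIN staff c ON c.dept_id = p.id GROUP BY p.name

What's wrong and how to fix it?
Bug: INNER JOIN drops departments rows that have no matching staff rows

Fix: Switch to LEFT JOIN to retain unmatched parent rows

Corrected query:
SELECT p.name, COUNT(c.id) FROM departments p LEFT JOIN staff c ON c.dept_id = p.id GROUP BY p.name

Result:
name        | COUNT(c.id)
------------+------------
Engineering | 2          
Finance     | 0          
HR          | 1          
Legal       | 1          
Sales       | 1          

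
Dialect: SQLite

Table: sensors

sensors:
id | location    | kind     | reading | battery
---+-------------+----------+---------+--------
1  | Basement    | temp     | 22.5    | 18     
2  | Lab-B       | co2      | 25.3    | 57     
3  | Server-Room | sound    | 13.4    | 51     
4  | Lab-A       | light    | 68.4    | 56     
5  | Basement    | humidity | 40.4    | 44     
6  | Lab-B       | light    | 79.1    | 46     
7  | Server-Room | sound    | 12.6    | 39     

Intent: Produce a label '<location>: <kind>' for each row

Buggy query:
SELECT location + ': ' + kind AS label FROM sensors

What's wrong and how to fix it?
Bug: '+' is numeric addition; on text columns SQLite converts them to 0 instead of concatenating

Fix: Use the || operator for string concatenation

Corrected query:
SELECT location || ': ' || kind AS label FROM sensors

Result:
label             
------------------
Basement: temp    
Lab-B: co2        
Server-Room: sound
Lab-A: light      
Basement: humidity
Lab-B: light      
Server-Room: sound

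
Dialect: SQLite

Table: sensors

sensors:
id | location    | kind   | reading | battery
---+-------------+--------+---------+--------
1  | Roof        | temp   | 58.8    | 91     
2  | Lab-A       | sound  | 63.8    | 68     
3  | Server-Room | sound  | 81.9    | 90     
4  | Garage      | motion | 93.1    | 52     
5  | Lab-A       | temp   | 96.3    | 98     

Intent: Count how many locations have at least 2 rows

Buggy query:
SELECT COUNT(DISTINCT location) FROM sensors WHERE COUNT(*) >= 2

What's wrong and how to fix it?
Bug: COUNT(*) cannot appear in WHERE; the per-group count doesn't exist yet

Fix: Use a subquery that GROUPs and filters with HAVING, then count its rows

Corrected query:
SELECT COUNT(*) FROM (SELECT location FROM sensors GROUP BY location HAVING COUNT(*) >= 2)

Result:
COUNT(*)
--------
1       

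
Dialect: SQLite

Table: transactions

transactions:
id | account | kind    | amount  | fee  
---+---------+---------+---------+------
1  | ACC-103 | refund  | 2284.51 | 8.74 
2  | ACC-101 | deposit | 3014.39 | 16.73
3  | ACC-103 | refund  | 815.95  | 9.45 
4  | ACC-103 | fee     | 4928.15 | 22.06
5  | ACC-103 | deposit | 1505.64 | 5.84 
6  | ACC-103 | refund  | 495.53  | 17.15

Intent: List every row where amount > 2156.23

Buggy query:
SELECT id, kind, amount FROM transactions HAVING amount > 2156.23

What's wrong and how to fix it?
Bug: HAVING filters the output of aggregation, but this query has no GROUP BY and no aggregate functions, so SQLite rejects it (HAVING clause on a non-aggregate query); the condition here is per row

Fix: Use WHERE for row-level filtering

Corrected query:
SELECT id, kind, amount FROM transactions WHERE amount > 2156.23

Result:
id | kind    | amount 
---+---------+--------
1  | refund  | 2284.51
2  | deposit | 3014.39
4  | fee     | 4928.15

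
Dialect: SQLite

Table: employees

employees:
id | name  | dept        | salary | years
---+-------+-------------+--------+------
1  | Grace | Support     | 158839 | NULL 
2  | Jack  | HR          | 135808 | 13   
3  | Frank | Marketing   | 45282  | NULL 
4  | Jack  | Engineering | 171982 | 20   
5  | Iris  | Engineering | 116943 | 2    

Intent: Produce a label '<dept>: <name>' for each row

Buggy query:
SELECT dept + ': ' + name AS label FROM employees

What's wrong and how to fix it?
Bug: SQLite uses || for string concatenation; + coerces text to numbers (yielding 0)

Fix: Replace + with || to concatenate text

Corrected query:
SELECT dept || ': ' || name AS label FROM employees

Result:
label            
-----------------
Support: Grace   
HR: Jack         
Marketing: Frank 
Engineering: Jack
Engineering: Iris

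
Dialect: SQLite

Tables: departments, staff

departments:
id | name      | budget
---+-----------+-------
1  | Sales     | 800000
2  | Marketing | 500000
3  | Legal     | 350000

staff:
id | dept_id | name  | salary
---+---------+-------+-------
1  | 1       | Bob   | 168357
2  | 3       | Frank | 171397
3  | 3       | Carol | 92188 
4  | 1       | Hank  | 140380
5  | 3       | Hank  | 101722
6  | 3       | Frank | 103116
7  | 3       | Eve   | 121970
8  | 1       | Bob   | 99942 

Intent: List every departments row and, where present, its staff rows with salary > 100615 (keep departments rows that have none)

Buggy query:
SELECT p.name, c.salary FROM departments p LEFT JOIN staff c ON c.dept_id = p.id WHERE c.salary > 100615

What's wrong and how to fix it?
Bug: A WHERE condition on the right-hand table after LEFT JOIN drops unmatched parents

Fix: Move the right-table condition into the ON clause so unmatched parents are kept

Corrected query:
SELECT p.name, c.salary FROM departments p LEFT JOIN staff c ON c.dept_id = p.id AND c.salary > 100615

Result:
name      | salary
----------+-------
Sales     | 140380
Sales     | 168357
Marketing | NULL  
Legal     | 101722
Legal     | 103116
Legal     | 121970
Legal     | 171397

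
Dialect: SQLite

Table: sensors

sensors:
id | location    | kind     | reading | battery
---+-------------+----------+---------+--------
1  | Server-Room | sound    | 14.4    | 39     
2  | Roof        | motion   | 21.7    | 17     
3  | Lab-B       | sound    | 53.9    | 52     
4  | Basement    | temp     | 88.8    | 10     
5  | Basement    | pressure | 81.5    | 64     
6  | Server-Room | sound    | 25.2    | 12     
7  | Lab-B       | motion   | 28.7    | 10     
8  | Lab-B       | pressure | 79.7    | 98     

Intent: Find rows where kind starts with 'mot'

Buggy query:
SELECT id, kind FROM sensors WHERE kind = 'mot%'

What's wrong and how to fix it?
Bug: Wildcards only work with LIKE; '=' treats '%' as a literal character

Fix: Replace '=' with LIKE so 'mot%' is treated as a pattern

Corrected query:
SELECT id, kind FROM sensors WHERE kind LIKE 'mot%'

Result:
id | kind  
---+-------
2  | motion
7  | motion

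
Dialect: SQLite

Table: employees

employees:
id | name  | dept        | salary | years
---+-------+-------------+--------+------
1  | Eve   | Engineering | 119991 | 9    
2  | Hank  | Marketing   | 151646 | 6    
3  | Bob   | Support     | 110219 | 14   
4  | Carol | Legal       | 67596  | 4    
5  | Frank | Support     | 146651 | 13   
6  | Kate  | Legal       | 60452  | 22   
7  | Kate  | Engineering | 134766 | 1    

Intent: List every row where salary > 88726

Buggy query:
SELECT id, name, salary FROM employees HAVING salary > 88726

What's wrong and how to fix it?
Bug: This is a non-aggregate query (no GROUP BY, no aggregates), so in SQLite the HAVING clause is invalid here; a row-level condition belongs in WHERE

Fix: Replace HAVING with WHERE since the condition applies to individual rows

Corrected query:
SELECT id, name, salary FROM employees WHERE salary > 88726

Result:
id | name  | salary
---+-------+-------
1  | Eve   | 119991
2  | Hank  | 151646
3  | Bob   | 110219
5  | Frank | 146651
7  | Kate  | 134766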